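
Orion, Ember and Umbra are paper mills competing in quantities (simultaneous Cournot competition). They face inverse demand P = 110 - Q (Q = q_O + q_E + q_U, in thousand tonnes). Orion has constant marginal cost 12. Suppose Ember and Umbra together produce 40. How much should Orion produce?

29

With rivals' combined output fixed at 40, Orion's profit is π_O = (110 - 40 - q_O)q_O - (12q_O) = (70 - q_O)q_O - (12q_O).
∂π_O/∂q_O = 58 - 2q_O = 0, so q_O = 29.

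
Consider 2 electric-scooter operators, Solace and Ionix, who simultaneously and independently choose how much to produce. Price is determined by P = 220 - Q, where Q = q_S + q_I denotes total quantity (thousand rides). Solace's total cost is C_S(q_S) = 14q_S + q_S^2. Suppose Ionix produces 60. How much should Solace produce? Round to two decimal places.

36.50

With the rival's output fixed at 60, Solace's profit is π_S = (220 - 60 - q_S)q_S - (14q_S + q_S²) = (160 - q_S)q_S - (14q_S + q_S²).
∂π_S/∂q_S = 146 - 4q_S = 0, so q_S = 73/2.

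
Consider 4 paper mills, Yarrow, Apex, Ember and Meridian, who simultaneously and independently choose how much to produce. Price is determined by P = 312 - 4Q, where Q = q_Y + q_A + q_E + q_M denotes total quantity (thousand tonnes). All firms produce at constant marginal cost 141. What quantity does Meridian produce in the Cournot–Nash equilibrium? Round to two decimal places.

8.55

Each firm earns π_i = (312 - 4Q)q_i - 141q_i.
First-order condition (treating rivals' output as given): 171 - 8q_i - 4·Σ_{j≠i} q_j = 0.
By symmetry each firm produces the same amount; substituting Σ_{j≠i} q_j = 3q_i yields q_i = 171/20.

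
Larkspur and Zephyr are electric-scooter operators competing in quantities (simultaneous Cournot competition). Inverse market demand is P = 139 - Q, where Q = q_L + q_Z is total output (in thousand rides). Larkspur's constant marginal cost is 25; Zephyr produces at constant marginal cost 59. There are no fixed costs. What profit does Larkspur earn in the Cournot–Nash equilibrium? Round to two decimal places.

2433.78

Larkspur's profit: π_L = (139 - Q)q_L - (25q_L). Setting ∂π_L/∂q_L = 0: 114 - 2q_L - (q_Z) = 0.
Zephyr's profit: π_Z = (139 - Q)q_Z - (59q_Z). Setting ∂π_Z/∂q_Z = 0: 80 - 2q_Z - (q_L) = 0.
Best responses: q_L = (114 - q_Z)/2, q_Z = (80 - q_L)/2.
Substituting one into the other gives q_L = 148/3 and q_Z = 46/3.
Price P = 139 - 194/3 = 223/3.
Larkspur's profit: (223/3 - 25)·(148/3) = 2433.7778.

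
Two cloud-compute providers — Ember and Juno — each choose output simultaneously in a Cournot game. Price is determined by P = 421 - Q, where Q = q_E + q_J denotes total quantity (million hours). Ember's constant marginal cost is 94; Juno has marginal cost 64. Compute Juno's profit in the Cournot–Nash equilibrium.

Ember's profit: π_E = (421 - Q)q_E - (94q_E). Setting ∂π_E/∂q_E = 0: 327 - 2q_E - (q_J) = 0.
Juno's profit: π_J = (421 - Q)q_J - (64q_J). Setting ∂π_J/∂q_J = 0: 357 - 2q_J - (q_E) = 0.
Best responses: q_E = (327 - q_J)/2, q_J = (357 - q_E)/2.
Substituting one into the other gives q_E = 99 and q_J = 129.
Price P = 421 - 228 = 193.
Juno's profit: (193 - 64)·129 = 16641.

16641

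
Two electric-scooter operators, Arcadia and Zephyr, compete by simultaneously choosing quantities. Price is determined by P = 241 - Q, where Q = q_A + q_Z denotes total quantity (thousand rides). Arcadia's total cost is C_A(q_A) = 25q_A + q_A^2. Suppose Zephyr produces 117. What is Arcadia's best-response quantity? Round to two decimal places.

24.75

With the rival's output fixed at 117, Arcadia's profit is π_A = (241 - 117 - q_A)q_A - (25q_A + q_A²) = (124 - q_A)q_A - (25q_A + q_A²).
∂π_A/∂q_A = 99 - 4q_A = 0, so q_A = 99/4.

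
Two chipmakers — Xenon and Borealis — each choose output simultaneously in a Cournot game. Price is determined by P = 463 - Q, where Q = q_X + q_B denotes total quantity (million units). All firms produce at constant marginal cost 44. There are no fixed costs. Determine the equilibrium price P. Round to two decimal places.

183.67

Each firm earns π_i = (463 - Q)q_i - 44q_i.
Setting ∂π_i/∂q_i = 0 with rivals' quantities fixed: 419 - 2q_i - q_j = 0.
By symmetry each firm produces the same amount; substituting q_j = q_i yields q_i = 419/3.
Total output Q = 838/3, so price P = 463 - 838/3 = 551/3.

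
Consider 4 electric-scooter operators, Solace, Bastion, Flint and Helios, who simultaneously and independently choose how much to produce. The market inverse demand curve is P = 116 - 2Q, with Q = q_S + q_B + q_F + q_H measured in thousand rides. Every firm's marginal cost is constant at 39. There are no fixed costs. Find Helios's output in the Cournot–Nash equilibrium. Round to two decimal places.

7.70

A representative firm's profit is π_i = q_i(116 - 2Q) - 39q_i.
First-order condition (treating rivals' output as given): 77 - 4q_i - 2·Σ_{j≠i} q_j = 0.
By symmetry each firm produces the same amount; substituting Σ_{j≠i} q_j = 3q_i yields q_i = 77/10.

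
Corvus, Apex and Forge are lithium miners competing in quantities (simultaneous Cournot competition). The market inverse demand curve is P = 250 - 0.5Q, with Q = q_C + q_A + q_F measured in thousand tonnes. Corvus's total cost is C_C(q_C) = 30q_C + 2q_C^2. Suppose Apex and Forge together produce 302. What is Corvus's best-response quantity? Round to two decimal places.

With rivals' combined output fixed at 302, Corvus's profit is π_C = (250 - (1/2)·302 - (1/2)q_C)q_C - (30q_C + 2q_C²) = (99 - (1/2)q_C)q_C - (30q_C + 2q_C²).
∂π_C/∂q_C = 69 - 5q_C = 0, so q_C = 69/5.

13.80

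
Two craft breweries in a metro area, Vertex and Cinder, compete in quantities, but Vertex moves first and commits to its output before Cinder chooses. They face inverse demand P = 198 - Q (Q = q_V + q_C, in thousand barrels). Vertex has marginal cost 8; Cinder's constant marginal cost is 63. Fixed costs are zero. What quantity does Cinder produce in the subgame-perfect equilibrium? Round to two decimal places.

6.25

Solve by backward induction. Given q_V, the follower Cinder maximises π_C = (198 - q_V - q_C)q_C - 63q_C.
∂π_C/∂q_C = 135 - q_V - 2q_C = 0 gives the reaction function q_C = (135 - q_V)/2.
The leader anticipates this reaction. Substituting into P = 198 - Q gives P = 261/2 - (1/2)q_V, so π_V = (261/2 - (1/2)q_V)q_V - 8q_V.
The leader's first-order condition 245/2 - q_V = 0 yields q_V = 245/2.
Then q_C = (135 - 245/2)/2 = 25/4.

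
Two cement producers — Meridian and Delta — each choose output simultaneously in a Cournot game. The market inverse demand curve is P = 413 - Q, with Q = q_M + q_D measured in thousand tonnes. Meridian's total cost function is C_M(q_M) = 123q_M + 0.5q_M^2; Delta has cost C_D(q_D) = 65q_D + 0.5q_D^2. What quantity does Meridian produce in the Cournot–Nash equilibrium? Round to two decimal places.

Meridian's profit: π_M = (413 - Q)q_M - (123q_M + (1/2)q_M²). Setting ∂π_M/∂q_M = 0: 290 - 3q_M - (q_D) = 0.
Delta's profit: π_D = (413 - Q)q_D - (65q_D + (1/2)q_D²). Setting ∂π_D/∂q_D = 0: 348 - 3q_D - (q_M) = 0.
Best responses: q_M = (290 - q_D)/3, q_D = (348 - q_M)/3.
Substituting one into the other gives q_M = 261/4 and q_D = 377/4.

65.25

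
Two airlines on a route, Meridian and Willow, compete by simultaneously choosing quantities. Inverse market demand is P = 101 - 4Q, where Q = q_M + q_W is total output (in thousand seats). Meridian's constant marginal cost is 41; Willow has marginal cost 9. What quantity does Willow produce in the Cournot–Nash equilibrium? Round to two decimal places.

10.33

Meridian's profit: π_M = (101 - 4Q)q_M - (41q_M). Setting ∂π_M/∂q_M = 0: 60 - 8q_M - 4(q_W) = 0.
Willow's first-order condition: 92 - 8q_W - 4(q_M) = 0.
Rearranging gives the reaction functions q_M = (60 - 4q_W)/8 and q_W = (92 - 4q_M)/8.
Solving the pair: q_M = 7/3, q_W = 31/3.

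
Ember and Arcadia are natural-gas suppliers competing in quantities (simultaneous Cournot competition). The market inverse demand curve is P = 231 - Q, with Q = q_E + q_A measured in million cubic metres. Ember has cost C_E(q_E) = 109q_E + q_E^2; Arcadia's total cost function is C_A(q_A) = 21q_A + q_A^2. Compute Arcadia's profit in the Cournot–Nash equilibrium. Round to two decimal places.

Ember's profit: π_E = (231 - Q)q_E - (109q_E + q_E²). Setting ∂π_E/∂q_E = 0: 122 - 4q_E - (q_A) = 0.
Arcadia's profit: π_A = (231 - Q)q_A - (21q_A + q_A²). Setting ∂π_A/∂q_A = 0: 210 - 4q_A - (q_E) = 0.
So q_E = (122 - q_A)/4 and q_A = (210 - q_E)/4.
Solving the pair: q_E = 278/15, q_A = 718/15.
Price P = 231 - 332/5 = 823/5.
Arcadia's profit: (823/5)·(718/15) - 21·(718/15) - (718/15)² = 4582.4356.

4582.44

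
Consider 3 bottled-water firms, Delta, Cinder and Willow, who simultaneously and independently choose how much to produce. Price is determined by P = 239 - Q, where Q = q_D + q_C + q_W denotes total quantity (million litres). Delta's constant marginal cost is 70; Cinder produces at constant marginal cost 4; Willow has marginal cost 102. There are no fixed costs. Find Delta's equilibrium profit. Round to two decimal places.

1139.06

Delta's profit: π_D = (239 - Q)q_D - (70q_D). Setting ∂π_D/∂q_D = 0: 169 - 2q_D - (q_C + q_W) = 0.
Cinder's profit: π_C = (239 - Q)q_C - (4q_C). Setting ∂π_C/∂q_C = 0: 235 - 2q_C - (q_D + q_W) = 0.
Willow's first-order condition: 137 - 2q_W - (q_D + q_C) = 0.
Summing all 3 equations gives 541 − 4Q = 0, hence Q = 541/4.
Back-substituting: q_D = (169 − 541/4) = 135/4, q_C = (235 − 541/4) = 399/4, q_W = (137 − 541/4) = 7/4.
Price P = 239 - 541/4 = 415/4.
Delta's profit: (415/4 - 70)·(135/4) = 1139.0625.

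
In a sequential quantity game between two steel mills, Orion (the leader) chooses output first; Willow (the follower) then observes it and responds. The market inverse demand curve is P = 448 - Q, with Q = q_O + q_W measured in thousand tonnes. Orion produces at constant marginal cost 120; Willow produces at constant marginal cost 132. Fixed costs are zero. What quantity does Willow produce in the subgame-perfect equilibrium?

The follower Willow best-responds to any q_O: π_W = (448 - Q)q_W - 132q_W.
Follower FOC: 316 - q_O - 2q_W = 0, so q_W(q_O) = (316 - q_O)/2.
Orion substitutes q_W(q_O) into its own profit: π_O = q_O(448 - q_O - (316 - q_O)/2) - 120q_O = (290 - (1/2)q_O)q_O - 120q_O.
Leader FOC: 170 - q_O = 0, so q_O = 170.
Then q_W = (316 - 170)/2 = 73.

73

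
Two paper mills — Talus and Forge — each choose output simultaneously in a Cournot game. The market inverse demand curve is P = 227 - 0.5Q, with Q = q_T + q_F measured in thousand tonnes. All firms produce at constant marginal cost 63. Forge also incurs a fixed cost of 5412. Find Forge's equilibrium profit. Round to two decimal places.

564.89

Each firm earns π_i = (227 - 0.5Q)q_i - 63q_i.
Setting ∂π_i/∂q_i = 0 with rivals' quantities fixed: 164 - q_i - (1/2)q_j = 0.
By symmetry each firm produces the same amount; substituting q_j = q_i yields q_i = 164/(3/2) = 328/3.
Price P = 227 - (1/2)·(656/3) = 353/3.
Forge's profit: (353/3 - 63)·(328/3) - 5412 = 564.8889.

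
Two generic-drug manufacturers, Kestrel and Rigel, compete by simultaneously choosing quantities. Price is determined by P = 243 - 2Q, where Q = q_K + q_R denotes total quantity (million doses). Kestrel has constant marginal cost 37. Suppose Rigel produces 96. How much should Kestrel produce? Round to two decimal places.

With the rival's output fixed at 96, Kestrel's profit is π_K = (243 - 2·96 - 2q_K)q_K - (37q_K) = (51 - 2q_K)q_K - (37q_K).
∂π_K/∂q_K = 14 - 4q_K = 0, so q_K = 7/2.

3.50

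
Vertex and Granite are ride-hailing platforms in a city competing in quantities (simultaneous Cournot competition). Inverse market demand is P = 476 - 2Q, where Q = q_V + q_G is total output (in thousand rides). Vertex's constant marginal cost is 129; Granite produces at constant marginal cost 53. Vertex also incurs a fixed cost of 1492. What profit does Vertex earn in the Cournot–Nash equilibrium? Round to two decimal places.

Vertex's profit: π_V = (476 - 2Q)q_V - (129q_V). Setting ∂π_V/∂q_V = 0: 347 - 4q_V - 2(q_G) = 0.
Granite's profit: π_G = (476 - 2Q)q_G - (53q_G). Setting ∂π_G/∂q_G = 0: 423 - 4q_G - 2(q_V) = 0.
Rearranging gives the reaction functions q_V = (347 - 2q_G)/4 and q_G = (423 - 2q_V)/4.
Solving the pair: q_V = 271/6, q_G = 499/6.
Price P = 476 - 2·(385/3) = 658/3.
Vertex's profit: (658/3 - 129)·(271/6) - 1492 = 2588.0556.

2588.06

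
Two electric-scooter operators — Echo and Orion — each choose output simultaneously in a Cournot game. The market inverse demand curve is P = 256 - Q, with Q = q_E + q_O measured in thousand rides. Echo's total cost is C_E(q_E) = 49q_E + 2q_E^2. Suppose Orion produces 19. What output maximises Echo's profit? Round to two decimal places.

31.33

With the rival's output fixed at 19, Echo's profit is π_E = (256 - 19 - q_E)q_E - (49q_E + 2q_E²) = (237 - q_E)q_E - (49q_E + 2q_E²).
∂π_E/∂q_E = 188 - 6q_E = 0, so q_E = 94/3.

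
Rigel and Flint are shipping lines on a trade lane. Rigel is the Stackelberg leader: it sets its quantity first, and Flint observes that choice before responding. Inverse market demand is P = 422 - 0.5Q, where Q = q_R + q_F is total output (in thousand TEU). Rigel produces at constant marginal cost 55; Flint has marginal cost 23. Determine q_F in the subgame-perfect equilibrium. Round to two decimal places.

231.50

The follower Flint best-responds to any q_R: π_F = (422 - 0.5Q)q_F - 23q_F.
Follower FOC: 399 - (1/2)q_R - q_F = 0, so q_F(q_R) = (399 - (1/2)q_R).
Rigel substitutes q_F(q_R) into its own profit: π_R = q_R(422 - (1/2)q_R - (399 - (1/2)q_R)/2) - 55q_R = (445/2 - (1/4)q_R)q_R - 55q_R.
Maximising: ∂π_R/∂q_R = 335/2 - (1/2)q_R = 0, giving q_R = 335.
Then q_F = (399 - (1/2)·335) = 463/2.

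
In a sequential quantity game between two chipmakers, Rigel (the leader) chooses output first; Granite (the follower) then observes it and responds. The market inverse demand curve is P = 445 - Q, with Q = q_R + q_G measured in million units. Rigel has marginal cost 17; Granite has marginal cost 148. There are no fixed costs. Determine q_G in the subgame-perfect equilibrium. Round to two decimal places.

8.75

The follower Granite best-responds to any q_R: π_G = (445 - Q)q_G - 148q_G.
∂π_G/∂q_G = 297 - q_R - 2q_G = 0 gives the reaction function q_G = (297 - q_R)/2.
Rigel substitutes q_G(q_R) into its own profit: π_R = q_R(445 - q_R - (297 - q_R)/2) - 17q_R = (593/2 - (1/2)q_R)q_R - 17q_R.
Maximising: ∂π_R/∂q_R = 559/2 - q_R = 0, giving q_R = 559/2.
Then q_G = (297 - 559/2)/2 = 35/4.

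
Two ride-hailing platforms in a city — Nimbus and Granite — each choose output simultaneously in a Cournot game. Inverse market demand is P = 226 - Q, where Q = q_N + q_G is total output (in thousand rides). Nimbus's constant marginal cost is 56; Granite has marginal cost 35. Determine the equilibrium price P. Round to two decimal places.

Nimbus's profit: π_N = (226 - Q)q_N - (56q_N). Setting ∂π_N/∂q_N = 0: 170 - 2q_N - (q_G) = 0.
Granite's first-order condition: 191 - 2q_G - (q_N) = 0.
Best responses: q_N = (170 - q_G)/2, q_G = (191 - q_N)/2.
Solving the pair: q_N = 149/3, q_G = 212/3.
Total output Q = 361/3, so price P = 226 - 361/3 = 317/3.

105.67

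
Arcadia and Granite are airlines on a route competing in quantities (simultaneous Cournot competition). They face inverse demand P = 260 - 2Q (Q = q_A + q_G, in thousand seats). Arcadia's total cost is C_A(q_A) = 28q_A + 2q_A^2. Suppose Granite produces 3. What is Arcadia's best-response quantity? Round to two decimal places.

28.25

With the rival's output fixed at 3, Arcadia's profit is π_A = (260 - 2·3 - 2q_A)q_A - (28q_A + 2q_A²) = (254 - 2q_A)q_A - (28q_A + 2q_A²).
∂π_A/∂q_A = 226 - 8q_A = 0, so q_A = 113/4.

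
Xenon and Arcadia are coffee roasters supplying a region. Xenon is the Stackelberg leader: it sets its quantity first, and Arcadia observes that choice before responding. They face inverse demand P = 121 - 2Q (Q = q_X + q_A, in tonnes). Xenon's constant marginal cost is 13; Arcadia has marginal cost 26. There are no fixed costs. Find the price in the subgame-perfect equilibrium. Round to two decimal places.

43.25

The follower Arcadia best-responds to any q_X: π_A = (121 - 2Q)q_A - 26q_A.
∂π_A/∂q_A = 95 - 2q_X - 4q_A = 0 gives the reaction function q_A = (95 - 2q_X)/4.
The leader anticipates this reaction. Substituting into P = 121 - 2Q gives P = 147/2 - q_X, so π_X = (147/2 - q_X)q_X - 13q_X.
The leader's first-order condition 121/2 - 2q_X = 0 yields q_X = 121/4.
Then q_A = (95 - 2·(121/4))/4 = 69/8.
Total output Q = 311/8, so price P = 121 - 2·(311/8) = 173/4.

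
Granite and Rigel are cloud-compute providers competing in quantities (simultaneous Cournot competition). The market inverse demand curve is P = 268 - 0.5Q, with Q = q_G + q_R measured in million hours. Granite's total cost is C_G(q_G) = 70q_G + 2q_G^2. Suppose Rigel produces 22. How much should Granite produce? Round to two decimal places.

37.40

With the rival's output fixed at 22, Granite's profit is π_G = (268 - (1/2)·22 - (1/2)q_G)q_G - (70q_G + 2q_G²) = (257 - (1/2)q_G)q_G - (70q_G + 2q_G²).
∂π_G/∂q_G = 187 - 5q_G = 0, so q_G = 187/5.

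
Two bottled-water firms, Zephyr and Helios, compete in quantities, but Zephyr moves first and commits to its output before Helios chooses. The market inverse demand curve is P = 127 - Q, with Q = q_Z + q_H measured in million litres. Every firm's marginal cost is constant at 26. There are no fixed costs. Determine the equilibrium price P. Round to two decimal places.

The follower Helios best-responds to any q_Z: π_H = (127 - Q)q_H - 26q_H.
Setting the follower's marginal profit to zero, 101 - q_Z - 2q_H = 0, i.e. q_H = (101 - q_Z)/2.
The leader anticipates this reaction. Substituting into P = 127 - Q gives P = 153/2 - (1/2)q_Z, so π_Z = (153/2 - (1/2)q_Z)q_Z - 26q_Z.
Leader FOC: 101/2 - q_Z = 0, so q_Z = 101/2.
Then q_H = (101 - 101/2)/2 = 101/4.
Total output Q = 303/4, so price P = 127 - 303/4 = 205/4.

51.25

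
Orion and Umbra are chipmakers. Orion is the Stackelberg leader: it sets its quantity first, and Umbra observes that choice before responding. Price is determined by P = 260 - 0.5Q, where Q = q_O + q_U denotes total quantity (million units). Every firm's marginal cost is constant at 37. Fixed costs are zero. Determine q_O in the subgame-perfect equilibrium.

Solve by backward induction. Given q_O, the follower Umbra maximises π_U = (260 - (1/2)q_O - (1/2)q_U)q_U - 37q_U.
∂π_U/∂q_U = 223 - (1/2)q_O - q_U = 0 gives the reaction function q_U = (223 - (1/2)q_O).
Orion substitutes q_U(q_O) into its own profit: π_O = q_O(260 - (1/2)q_O - (223 - (1/2)q_O)/2) - 37q_O = (297/2 - (1/4)q_O)q_O - 37q_O.
Maximising: ∂π_O/∂q_O = 223/2 - (1/2)q_O = 0, giving q_O = 223.
Then q_U = (223 - (1/2)·223) = 223/2.

223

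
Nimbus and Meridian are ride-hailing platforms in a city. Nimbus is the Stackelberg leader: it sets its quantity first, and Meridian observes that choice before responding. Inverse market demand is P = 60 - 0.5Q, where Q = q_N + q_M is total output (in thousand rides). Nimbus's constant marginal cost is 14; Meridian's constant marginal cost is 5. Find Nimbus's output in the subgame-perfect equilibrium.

Solve by backward induction. Given q_N, the follower Meridian maximises π_M = (60 - (1/2)q_N - (1/2)q_M)q_M - 5q_M.
Follower FOC: 55 - (1/2)q_N - q_M = 0, so q_M(q_N) = (55 - (1/2)q_N).
The leader anticipates this reaction. Substituting into P = 60 - 0.5Q gives P = 65/2 - (1/4)q_N, so π_N = (65/2 - (1/4)q_N)q_N - 14q_N.
Maximising: ∂π_N/∂q_N = 37/2 - (1/2)q_N = 0, giving q_N = 37.
Then q_M = (55 - (1/2)·37) = 73/2.

37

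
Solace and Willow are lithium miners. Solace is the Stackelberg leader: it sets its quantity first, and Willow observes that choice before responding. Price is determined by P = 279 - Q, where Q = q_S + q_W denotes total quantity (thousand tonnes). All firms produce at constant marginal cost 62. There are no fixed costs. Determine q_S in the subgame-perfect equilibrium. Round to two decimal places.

108.50

Solve by backward induction. Given q_S, the follower Willow maximises π_W = (279 - q_S - q_W)q_W - 62q_W.
Setting the follower's marginal profit to zero, 217 - q_S - 2q_W = 0, i.e. q_W = (217 - q_S)/2.
The leader anticipates this reaction. Substituting into P = 279 - Q gives P = 341/2 - (1/2)q_S, so π_S = (341/2 - (1/2)q_S)q_S - 62q_S.
Maximising: ∂π_S/∂q_S = 217/2 - q_S = 0, giving q_S = 217/2.
Then q_W = (217 - 217/2)/2 = 217/4.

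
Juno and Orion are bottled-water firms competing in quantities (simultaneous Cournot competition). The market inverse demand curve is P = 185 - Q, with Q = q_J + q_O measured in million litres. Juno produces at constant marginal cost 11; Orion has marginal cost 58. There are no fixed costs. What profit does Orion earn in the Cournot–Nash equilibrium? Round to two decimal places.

Juno's profit: π_J = (185 - Q)q_J - (11q_J). Setting ∂π_J/∂q_J = 0: 174 - 2q_J - (q_O) = 0.
Orion's profit: π_O = (185 - Q)q_O - (58q_O). Setting ∂π_O/∂q_O = 0: 127 - 2q_O - (q_J) = 0.
Best responses: q_J = (174 - q_O)/2, q_O = (127 - q_J)/2.
Solving the pair: q_J = 221/3, q_O = 80/3.
Price P = 185 - 301/3 = 254/3.
Orion's profit: (254/3 - 58)·(80/3) = 711.1111.

711.11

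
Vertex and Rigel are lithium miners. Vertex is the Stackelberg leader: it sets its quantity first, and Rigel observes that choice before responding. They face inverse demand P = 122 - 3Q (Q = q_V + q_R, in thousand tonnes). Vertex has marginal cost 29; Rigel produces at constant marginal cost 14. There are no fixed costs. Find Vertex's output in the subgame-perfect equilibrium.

The follower Rigel best-responds to any q_V: π_R = (122 - 3Q)q_R - 14q_R.
Setting the follower's marginal profit to zero, 108 - 3q_V - 6q_R = 0, i.e. q_R = (108 - 3q_V)/6.
Vertex substitutes q_R(q_V) into its own profit: π_V = q_V(122 - 3q_V - (108 - 3q_V)/2) - 29q_V = (68 - (3/2)q_V)q_V - 29q_V.
The leader's first-order condition 39 - 3q_V = 0 yields q_V = 13.
Then q_R = (108 - 3·13)/6 = 23/2.

13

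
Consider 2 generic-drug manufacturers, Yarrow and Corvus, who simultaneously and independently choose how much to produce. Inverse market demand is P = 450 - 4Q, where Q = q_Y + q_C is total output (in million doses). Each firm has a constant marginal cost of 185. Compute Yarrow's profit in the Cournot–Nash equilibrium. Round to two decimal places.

1950.69

Each firm earns π_i = (450 - 4Q)q_i - 185q_i.
Setting ∂π_i/∂q_i = 0 with rivals' quantities fixed: 265 - 8q_i - 4q_j = 0.
By symmetry each firm produces the same amount; substituting q_j = q_i yields q_i = 265/12.
Price P = 450 - 4·(265/6) = 820/3.
Yarrow's profit: (820/3 - 185)·(265/12) = 1950.6944.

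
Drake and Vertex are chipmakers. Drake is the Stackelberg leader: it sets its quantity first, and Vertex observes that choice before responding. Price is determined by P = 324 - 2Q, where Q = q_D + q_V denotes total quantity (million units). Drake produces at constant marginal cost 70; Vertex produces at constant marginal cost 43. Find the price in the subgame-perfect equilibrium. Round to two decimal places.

Solve by backward induction. Given q_D, the follower Vertex maximises π_V = (324 - 2q_D - 2q_V)q_V - 43q_V.
Follower FOC: 281 - 2q_D - 4q_V = 0, so q_V(q_D) = (281 - 2q_D)/4.
Drake substitutes q_V(q_D) into its own profit: π_D = q_D(324 - 2q_D - (281 - 2q_D)/2) - 70q_D = (367/2 - q_D)q_D - 70q_D.
Leader FOC: 227/2 - 2q_D = 0, so q_D = 227/4.
Then q_V = (281 - 2·(227/4))/4 = 335/8.
Total output Q = 789/8, so price P = 324 - 2·(789/8) = 507/4.

126.75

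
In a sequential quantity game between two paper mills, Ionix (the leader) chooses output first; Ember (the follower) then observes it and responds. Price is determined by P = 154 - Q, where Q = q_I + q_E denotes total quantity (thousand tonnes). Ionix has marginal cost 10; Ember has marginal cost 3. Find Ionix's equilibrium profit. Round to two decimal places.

2346.13

Solve by backward induction. Given q_I, the follower Ember maximises π_E = (154 - q_I - q_E)q_E - 3q_E.
Follower FOC: 151 - q_I - 2q_E = 0, so q_E(q_I) = (151 - q_I)/2.
Ionix substitutes q_E(q_I) into its own profit: π_I = q_I(154 - q_I - (151 - q_I)/2) - 10q_I = (157/2 - (1/2)q_I)q_I - 10q_I.
The leader's first-order condition 137/2 - q_I = 0 yields q_I = 137/2.
Then q_E = (151 - 137/2)/2 = 165/4.
Price P = 154 - 439/4 = 177/4.
Ionix's profit: (177/4 - 10)·(137/2) = 2346.1250.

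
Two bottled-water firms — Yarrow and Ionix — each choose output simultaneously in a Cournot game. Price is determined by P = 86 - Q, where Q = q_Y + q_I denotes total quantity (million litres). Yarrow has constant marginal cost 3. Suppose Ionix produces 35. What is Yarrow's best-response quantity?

24

With the rival's output fixed at 35, Yarrow's profit is π_Y = (86 - 35 - q_Y)q_Y - (3q_Y) = (51 - q_Y)q_Y - (3q_Y).
∂π_Y/∂q_Y = 48 - 2q_Y = 0, so q_Y = 24.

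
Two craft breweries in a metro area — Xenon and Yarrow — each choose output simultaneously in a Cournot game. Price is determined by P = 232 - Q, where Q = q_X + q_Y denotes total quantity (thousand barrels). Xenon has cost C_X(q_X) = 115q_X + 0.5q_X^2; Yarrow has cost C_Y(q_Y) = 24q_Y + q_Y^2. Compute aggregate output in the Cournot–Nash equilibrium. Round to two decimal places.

69.73

Xenon's profit: π_X = (232 - Q)q_X - (115q_X + (1/2)q_X²). Setting ∂π_X/∂q_X = 0: 117 - 3q_X - (q_Y) = 0.
Yarrow's profit: π_Y = (232 - Q)q_Y - (24q_Y + q_Y²). Setting ∂π_Y/∂q_Y = 0: 208 - 4q_Y - (q_X) = 0.
So q_X = (117 - q_Y)/3 and q_Y = (208 - q_X)/4.
Substituting one into the other gives q_X = 260/11 and q_Y = 507/11.
Total output Q = 260/11 + 507/11 = 767/11.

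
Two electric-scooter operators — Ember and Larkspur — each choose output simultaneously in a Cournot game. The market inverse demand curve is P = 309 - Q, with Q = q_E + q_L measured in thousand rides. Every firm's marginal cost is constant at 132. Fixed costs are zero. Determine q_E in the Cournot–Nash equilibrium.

Each firm earns π_i = (309 - Q)q_i - 132q_i.
First-order condition (treating rivals' output as given): 177 - 2q_i - q_j = 0.
With identical firms every q_j equals q_i, so q_j = q_i and 177 = 3q_i, giving q_i = 59.

59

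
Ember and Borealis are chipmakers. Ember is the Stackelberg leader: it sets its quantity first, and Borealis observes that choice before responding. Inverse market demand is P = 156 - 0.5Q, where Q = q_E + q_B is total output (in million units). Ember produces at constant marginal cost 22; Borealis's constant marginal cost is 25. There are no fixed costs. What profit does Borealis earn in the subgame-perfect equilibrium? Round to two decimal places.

The follower Borealis best-responds to any q_E: π_B = (156 - 0.5Q)q_B - 25q_B.
Setting the follower's marginal profit to zero, 131 - (1/2)q_E - q_B = 0, i.e. q_B = (131 - (1/2)q_E).
The leader anticipates this reaction. Substituting into P = 156 - 0.5Q gives P = 181/2 - (1/4)q_E, so π_E = (181/2 - (1/4)q_E)q_E - 22q_E.
Leader FOC: 137/2 - (1/2)q_E = 0, so q_E = 137.
Then q_B = (131 - (1/2)·137) = 125/2.
Price P = 156 - (1/2)·(399/2) = 225/4.
Borealis's profit: (225/4 - 25)·(125/2) = 1953.1250.

1953.13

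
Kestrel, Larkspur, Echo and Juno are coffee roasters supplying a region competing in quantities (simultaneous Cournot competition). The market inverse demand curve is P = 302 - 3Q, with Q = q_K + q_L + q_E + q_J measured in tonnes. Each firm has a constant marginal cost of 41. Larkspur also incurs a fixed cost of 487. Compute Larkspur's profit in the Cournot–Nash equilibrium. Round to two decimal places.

A representative firm's profit is π_i = q_i(302 - 3Q) - 41q_i.
First-order condition (treating rivals' output as given): 261 - 6q_i - 3·Σ_{j≠i} q_j = 0.
By symmetry each firm produces the same amount; substituting Σ_{j≠i} q_j = 3q_i yields q_i = 261/15 = 87/5.
Price P = 302 - 3·(348/5) = 466/5.
Larkspur's profit: (466/5 - 41)·(87/5) - 487 = 421.2800.

421.28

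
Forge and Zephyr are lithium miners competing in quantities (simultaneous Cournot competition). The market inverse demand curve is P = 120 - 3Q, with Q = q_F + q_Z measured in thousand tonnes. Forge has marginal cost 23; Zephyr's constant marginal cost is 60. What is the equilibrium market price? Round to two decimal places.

Forge's profit: π_F = (120 - 3Q)q_F - (23q_F). Setting ∂π_F/∂q_F = 0: 97 - 6q_F - 3(q_Z) = 0.
Zephyr's profit: π_Z = (120 - 3Q)q_Z - (60q_Z). Setting ∂π_Z/∂q_Z = 0: 60 - 6q_Z - 3(q_F) = 0.
So q_F = (97 - 3q_Z)/6 and q_Z = (60 - 3q_F)/6.
Substituting one into the other gives q_F = 134/9 and q_Z = 23/9.
Total output Q = 157/9, so price P = 120 - 3·(157/9) = 203/3.

67.67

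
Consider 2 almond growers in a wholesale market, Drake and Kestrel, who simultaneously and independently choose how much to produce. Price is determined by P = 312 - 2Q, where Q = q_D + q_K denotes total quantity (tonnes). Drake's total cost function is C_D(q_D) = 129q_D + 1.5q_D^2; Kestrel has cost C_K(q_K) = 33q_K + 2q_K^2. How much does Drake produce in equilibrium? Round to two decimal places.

17.42

Drake's profit: π_D = (312 - 2Q)q_D - (129q_D + (3/2)q_D²). Setting ∂π_D/∂q_D = 0: 183 - 7q_D - 2(q_K) = 0.
Kestrel's first-order condition: 279 - 8q_K - 2(q_D) = 0.
Best responses: q_D = (183 - 2q_K)/7, q_K = (279 - 2q_D)/8.
Substituting one into the other gives q_D = 453/26 and q_K = 1587/52.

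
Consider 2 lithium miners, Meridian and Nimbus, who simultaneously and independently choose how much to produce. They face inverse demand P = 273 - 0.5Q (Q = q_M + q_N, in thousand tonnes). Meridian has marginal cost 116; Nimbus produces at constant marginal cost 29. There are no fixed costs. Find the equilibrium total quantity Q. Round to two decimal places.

267.33

Meridian's profit: π_M = (273 - 0.5Q)q_M - (116q_M). Setting ∂π_M/∂q_M = 0: 157 - q_M - (1/2)(q_N) = 0.
Nimbus's profit: π_N = (273 - 0.5Q)q_N - (29q_N). Setting ∂π_N/∂q_N = 0: 244 - q_N - (1/2)(q_M) = 0.
Best responses: q_M = (157 - (1/2)q_N), q_N = (244 - (1/2)q_M).
Substituting one into the other gives q_M = 140/3 and q_N = 662/3.
Total output Q = 140/3 + 662/3 = 802/3.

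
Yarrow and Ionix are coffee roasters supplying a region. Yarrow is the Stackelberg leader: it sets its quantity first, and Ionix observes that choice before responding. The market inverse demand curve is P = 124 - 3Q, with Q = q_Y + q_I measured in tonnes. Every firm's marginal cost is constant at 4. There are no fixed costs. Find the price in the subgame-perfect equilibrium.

The follower Ionix best-responds to any q_Y: π_I = (124 - 3Q)q_I - 4q_I.
Setting the follower's marginal profit to zero, 120 - 3q_Y - 6q_I = 0, i.e. q_I = (120 - 3q_Y)/6.
Yarrow substitutes q_I(q_Y) into its own profit: π_Y = q_Y(124 - 3q_Y - (120 - 3q_Y)/2) - 4q_Y = (64 - (3/2)q_Y)q_Y - 4q_Y.
Maximising: ∂π_Y/∂q_Y = 60 - 3q_Y = 0, giving q_Y = 20.
Then q_I = (120 - 3·20)/6 = 10.
Total output Q = 30, so price P = 124 - 3·30 = 34.

34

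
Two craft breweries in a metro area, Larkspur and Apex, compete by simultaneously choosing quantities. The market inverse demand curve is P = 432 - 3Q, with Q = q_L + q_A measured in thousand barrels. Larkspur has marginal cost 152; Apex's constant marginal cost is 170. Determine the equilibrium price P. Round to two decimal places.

Larkspur's profit: π_L = (432 - 3Q)q_L - (152q_L). Setting ∂π_L/∂q_L = 0: 280 - 6q_L - 3(q_A) = 0.
Apex's first-order condition: 262 - 6q_A - 3(q_L) = 0.
So q_L = (280 - 3q_A)/6 and q_A = (262 - 3q_L)/6.
Solving the pair: q_L = 298/9, q_A = 244/9.
Total output Q = 542/9, so price P = 432 - 3·(542/9) = 754/3.

251.33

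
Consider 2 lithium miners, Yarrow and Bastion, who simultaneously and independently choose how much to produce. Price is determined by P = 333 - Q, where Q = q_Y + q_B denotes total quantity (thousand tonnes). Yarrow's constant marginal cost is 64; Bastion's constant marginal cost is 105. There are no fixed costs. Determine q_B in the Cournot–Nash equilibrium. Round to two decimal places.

62.33

Yarrow's profit: π_Y = (333 - Q)q_Y - (64q_Y). Setting ∂π_Y/∂q_Y = 0: 269 - 2q_Y - (q_B) = 0.
Bastion's first-order condition: 228 - 2q_B - (q_Y) = 0.
Best responses: q_Y = (269 - q_B)/2, q_B = (228 - q_Y)/2.
Solving the pair: q_Y = 310/3, q_B = 187/3.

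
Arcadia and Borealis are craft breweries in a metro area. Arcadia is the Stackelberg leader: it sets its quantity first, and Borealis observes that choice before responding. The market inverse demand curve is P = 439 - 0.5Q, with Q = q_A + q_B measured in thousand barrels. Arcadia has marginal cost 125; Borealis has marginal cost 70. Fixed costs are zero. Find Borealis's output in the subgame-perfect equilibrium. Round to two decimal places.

239.50

Solve by backward induction. Given q_A, the follower Borealis maximises π_B = (439 - (1/2)q_A - (1/2)q_B)q_B - 70q_B.
Follower FOC: 369 - (1/2)q_A - q_B = 0, so q_B(q_A) = (369 - (1/2)q_A).
Arcadia substitutes q_B(q_A) into its own profit: π_A = q_A(439 - (1/2)q_A - (369 - (1/2)q_A)/2) - 125q_A = (509/2 - (1/4)q_A)q_A - 125q_A.
Leader FOC: 259/2 - (1/2)q_A = 0, so q_A = 259.
Then q_B = (369 - (1/2)·259) = 479/2.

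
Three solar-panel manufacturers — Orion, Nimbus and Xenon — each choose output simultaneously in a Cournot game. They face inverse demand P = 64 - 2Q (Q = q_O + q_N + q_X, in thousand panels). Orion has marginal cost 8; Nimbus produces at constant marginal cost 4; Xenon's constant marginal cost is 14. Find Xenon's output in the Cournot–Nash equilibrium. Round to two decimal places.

4.25

Orion's profit: π_O = (64 - 2Q)q_O - (8q_O). Setting ∂π_O/∂q_O = 0: 56 - 4q_O - 2(q_N + q_X) = 0.
Nimbus's profit: π_N = (64 - 2Q)q_N - (4q_N). Setting ∂π_N/∂q_N = 0: 60 - 4q_N - 2(q_O + q_X) = 0.
Xenon's profit: π_X = (64 - 2Q)q_X - (14q_X). Setting ∂π_X/∂q_X = 0: 50 - 4q_X - 2(q_O + q_N) = 0.
Adding the 3 first-order conditions: 166 − 8Q = 0, so Q = 83/4.
Back-substituting: q_O = (56 − 83/2)/2 = 29/4, q_N = (60 − 83/2)/2 = 37/4, q_X = (50 − 83/2)/2 = 17/4.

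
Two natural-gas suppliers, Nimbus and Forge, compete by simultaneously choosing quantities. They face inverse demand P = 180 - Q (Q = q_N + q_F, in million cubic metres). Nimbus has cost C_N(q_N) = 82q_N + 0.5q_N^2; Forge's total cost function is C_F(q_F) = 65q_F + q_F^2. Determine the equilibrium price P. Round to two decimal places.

Nimbus's profit: π_N = (180 - Q)q_N - (82q_N + (1/2)q_N²). Setting ∂π_N/∂q_N = 0: 98 - 3q_N - (q_F) = 0.
Forge's first-order condition: 115 - 4q_F - (q_N) = 0.
Rearranging gives the reaction functions q_N = (98 - q_F)/3 and q_F = (115 - q_N)/4.
Solving the pair: q_N = 277/11, q_F = 247/11.
Total output Q = 524/11, so price P = 180 - 524/11 = 1456/11.

132.36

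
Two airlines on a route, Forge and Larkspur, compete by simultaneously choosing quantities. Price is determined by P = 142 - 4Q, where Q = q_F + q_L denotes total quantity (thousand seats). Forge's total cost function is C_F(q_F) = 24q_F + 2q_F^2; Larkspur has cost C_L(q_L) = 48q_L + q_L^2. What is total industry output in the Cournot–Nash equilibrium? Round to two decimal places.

14.04

Forge's profit: π_F = (142 - 4Q)q_F - (24q_F + 2q_F²). Setting ∂π_F/∂q_F = 0: 118 - 12q_F - 4(q_L) = 0.
Larkspur's profit: π_L = (142 - 4Q)q_L - (48q_L + q_L²). Setting ∂π_L/∂q_L = 0: 94 - 10q_L - 4(q_F) = 0.
Best responses: q_F = (118 - 4q_L)/12, q_L = (94 - 4q_F)/10.
Solving the pair: q_F = 201/26, q_L = 82/13.
Total output Q = 201/26 + 82/13 = 365/26.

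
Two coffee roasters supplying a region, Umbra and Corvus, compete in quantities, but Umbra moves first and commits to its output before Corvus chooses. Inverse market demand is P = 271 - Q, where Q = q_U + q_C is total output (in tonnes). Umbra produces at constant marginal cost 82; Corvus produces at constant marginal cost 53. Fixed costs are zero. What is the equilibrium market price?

The follower Corvus best-responds to any q_U: π_C = (271 - Q)q_C - 53q_C.
∂π_C/∂q_C = 218 - q_U - 2q_C = 0 gives the reaction function q_C = (218 - q_U)/2.
The leader anticipates this reaction. Substituting into P = 271 - Q gives P = 162 - (1/2)q_U, so π_U = (162 - (1/2)q_U)q_U - 82q_U.
Maximising: ∂π_U/∂q_U = 80 - q_U = 0, giving q_U = 80.
Then q_C = (218 - 80)/2 = 69.
Total output Q = 149, so price P = 271 - 149 = 122.

122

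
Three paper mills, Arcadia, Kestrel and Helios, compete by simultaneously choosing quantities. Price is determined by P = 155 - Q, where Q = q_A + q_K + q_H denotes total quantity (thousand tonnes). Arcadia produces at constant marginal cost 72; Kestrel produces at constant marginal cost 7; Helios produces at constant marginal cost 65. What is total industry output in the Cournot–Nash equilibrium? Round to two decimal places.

80.25

Arcadia's profit: π_A = (155 - Q)q_A - (72q_A). Setting ∂π_A/∂q_A = 0: 83 - 2q_A - (q_K + q_H) = 0.
Kestrel's first-order condition: 148 - 2q_K - (q_A + q_H) = 0.
Helios's profit: π_H = (155 - Q)q_H - (65q_H). Setting ∂π_H/∂q_H = 0: 90 - 2q_H - (q_A + q_K) = 0.
Adding the 3 first-order conditions: 321 − 4Q = 0, so Q = 321/4.
Back-substituting: q_A = (83 − 321/4) = 11/4, q_K = (148 − 321/4) = 271/4, q_H = (90 − 321/4) = 39/4.
Total output Q = 11/4 + 271/4 + 39/4 = 321/4.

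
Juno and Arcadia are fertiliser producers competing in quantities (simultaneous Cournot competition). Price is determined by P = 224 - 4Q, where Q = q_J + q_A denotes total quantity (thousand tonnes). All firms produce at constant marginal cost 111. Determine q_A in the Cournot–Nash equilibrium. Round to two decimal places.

9.42

A representative firm's profit is π_i = q_i(224 - 4Q) - 111q_i.
First-order condition (treating rivals' output as given): 113 - 8q_i - 4q_j = 0.
With identical firms every q_j equals q_i, so q_j = q_i and 113 = 12q_i, giving q_i = 113/12.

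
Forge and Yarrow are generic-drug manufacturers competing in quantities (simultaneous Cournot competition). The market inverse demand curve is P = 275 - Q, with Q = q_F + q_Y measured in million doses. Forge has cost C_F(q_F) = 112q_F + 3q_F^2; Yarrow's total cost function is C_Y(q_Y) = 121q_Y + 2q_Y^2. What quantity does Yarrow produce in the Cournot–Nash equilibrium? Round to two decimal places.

Forge's profit: π_F = (275 - Q)q_F - (112q_F + 3q_F²). Setting ∂π_F/∂q_F = 0: 163 - 8q_F - (q_Y) = 0.
Yarrow's profit: π_Y = (275 - Q)q_Y - (121q_Y + 2q_Y²). Setting ∂π_Y/∂q_Y = 0: 154 - 6q_Y - (q_F) = 0.
So q_F = (163 - q_Y)/8 and q_Y = (154 - q_F)/6.
Substituting one into the other gives q_F = 824/47 and q_Y = 1069/47.

22.74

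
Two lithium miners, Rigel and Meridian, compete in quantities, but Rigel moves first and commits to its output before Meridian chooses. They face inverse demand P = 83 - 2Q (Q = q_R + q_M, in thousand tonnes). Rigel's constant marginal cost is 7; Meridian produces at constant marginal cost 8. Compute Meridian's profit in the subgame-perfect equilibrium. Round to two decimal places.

166.53

The follower Meridian best-responds to any q_R: π_M = (83 - 2Q)q_M - 8q_M.
∂π_M/∂q_M = 75 - 2q_R - 4q_M = 0 gives the reaction function q_M = (75 - 2q_R)/4.
The leader anticipates this reaction. Substituting into P = 83 - 2Q gives P = 91/2 - q_R, so π_R = (91/2 - q_R)q_R - 7q_R.
The leader's first-order condition 77/2 - 2q_R = 0 yields q_R = 77/4.
Then q_M = (75 - 2·(77/4))/4 = 73/8.
Price P = 83 - 2·(227/8) = 105/4.
Meridian's profit: (105/4 - 8)·(73/8) = 166.5313.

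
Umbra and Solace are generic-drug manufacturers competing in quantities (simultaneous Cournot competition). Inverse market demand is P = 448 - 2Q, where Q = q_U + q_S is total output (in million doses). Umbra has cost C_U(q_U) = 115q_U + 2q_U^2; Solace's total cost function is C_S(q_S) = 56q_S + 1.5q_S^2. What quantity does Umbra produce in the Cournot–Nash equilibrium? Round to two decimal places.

29.75

Umbra's profit: π_U = (448 - 2Q)q_U - (115q_U + 2q_U²). Setting ∂π_U/∂q_U = 0: 333 - 8q_U - 2(q_S) = 0.
Solace's first-order condition: 392 - 7q_S - 2(q_U) = 0.
So q_U = (333 - 2q_S)/8 and q_S = (392 - 2q_U)/7.
Substituting one into the other gives q_U = 119/4 and q_S = 95/2.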